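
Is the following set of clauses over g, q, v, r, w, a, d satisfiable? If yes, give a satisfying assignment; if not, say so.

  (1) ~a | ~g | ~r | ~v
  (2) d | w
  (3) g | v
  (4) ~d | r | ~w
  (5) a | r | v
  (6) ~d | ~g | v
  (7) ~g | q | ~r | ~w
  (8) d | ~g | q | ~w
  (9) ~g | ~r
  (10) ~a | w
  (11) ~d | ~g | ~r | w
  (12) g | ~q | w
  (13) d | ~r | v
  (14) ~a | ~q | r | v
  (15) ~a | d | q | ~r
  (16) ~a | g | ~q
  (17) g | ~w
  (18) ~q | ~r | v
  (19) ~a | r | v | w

g = True, q = True, v = True, r = False, w = False, a = False, d = True

Set g = True.
  then (~g | ~r) forces r = False.
Set q = True.
Set v = True.
Set w = False.
  then (d | w) forces d = True.
  then (~a | w) forces a = False.
All clauses satisfied.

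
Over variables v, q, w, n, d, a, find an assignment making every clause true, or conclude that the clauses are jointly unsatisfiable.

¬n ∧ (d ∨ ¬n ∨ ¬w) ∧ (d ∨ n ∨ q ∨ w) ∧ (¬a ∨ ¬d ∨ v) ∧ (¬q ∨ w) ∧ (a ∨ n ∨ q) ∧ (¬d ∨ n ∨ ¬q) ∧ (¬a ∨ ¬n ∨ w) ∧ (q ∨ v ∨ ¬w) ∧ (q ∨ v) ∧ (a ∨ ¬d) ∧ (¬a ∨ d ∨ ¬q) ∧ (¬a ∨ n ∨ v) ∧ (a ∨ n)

v = True, q = False, w = False, n = False, d = True, a = True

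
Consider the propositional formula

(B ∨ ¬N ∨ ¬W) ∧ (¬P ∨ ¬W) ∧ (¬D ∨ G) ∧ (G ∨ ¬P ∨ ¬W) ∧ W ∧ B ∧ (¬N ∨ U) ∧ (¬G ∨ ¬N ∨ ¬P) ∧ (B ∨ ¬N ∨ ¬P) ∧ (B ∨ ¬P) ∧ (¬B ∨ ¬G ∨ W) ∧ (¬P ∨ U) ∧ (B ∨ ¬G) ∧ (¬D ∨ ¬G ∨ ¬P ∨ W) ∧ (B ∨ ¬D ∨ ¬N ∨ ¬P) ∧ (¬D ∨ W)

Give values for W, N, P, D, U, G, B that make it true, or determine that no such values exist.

Unit clause (W) forces W = True.
Unit clause (B) forces B = True.
In (¬P ∨ ¬W) only ¬P is left, so P = False.
Set N = False.
Set D = False.
Set U = False.
Set G = True.
All clauses satisfied.

W = True, N = False, P = False, D = False, U = False, G = True, B = True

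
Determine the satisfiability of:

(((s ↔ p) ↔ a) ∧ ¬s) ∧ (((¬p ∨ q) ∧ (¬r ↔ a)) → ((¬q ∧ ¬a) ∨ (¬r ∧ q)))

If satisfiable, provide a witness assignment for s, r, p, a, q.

s=F, r=F, p=F, a=T, q=T

  ((s ↔ p) ↔ a) ∧ ¬s = True
    (s ↔ p) ↔ a = True
      s ↔ p = True
    ¬s = True
  ((¬p ∨ q) ∧ (¬r ↔ a)) → ((¬q ∧ ¬a) ∨ (¬r ∧ q)) = True
    (¬p ∨ q) ∧ (¬r ↔ a) = True
      ¬p ∨ q = True
        ¬p = True
      ¬r ↔ a = True
        ¬r = True
    (¬q ∧ ¬a) ∨ (¬r ∧ q) = True
      ¬q ∧ ¬a = False
        ¬q = False
        ¬a = False
      ¬r ∧ q = True
        ¬r = True
Both conjuncts True, so the formula holds.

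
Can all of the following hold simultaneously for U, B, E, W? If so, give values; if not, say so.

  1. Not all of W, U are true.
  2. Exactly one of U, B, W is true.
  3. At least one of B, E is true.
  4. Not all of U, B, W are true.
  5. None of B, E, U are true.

Unsatisfiable

Case B = True:
  Constraint (5) is violated (B=T) — contradiction.
Case B = False:
  (3) with B=F forces E = True.
  Constraint (5) is violated (E=T) — contradiction.
Both cases fail — unsatisfiable.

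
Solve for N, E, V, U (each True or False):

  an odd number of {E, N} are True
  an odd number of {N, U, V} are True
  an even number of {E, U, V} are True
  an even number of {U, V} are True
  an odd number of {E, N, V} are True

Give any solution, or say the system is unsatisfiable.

N = True, E = False, V = False, U = False

{E, N}: 1 true → odd ✓
{N, U, V}: 1 true → odd ✓
{E, U, V}: 0 true → even ✓
{U, V}: 0 true → even ✓
{E, N, V}: 1 true → odd ✓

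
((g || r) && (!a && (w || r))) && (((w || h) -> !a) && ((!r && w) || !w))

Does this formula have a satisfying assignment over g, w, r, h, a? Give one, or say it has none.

g = True, w = False, r = True, h = False, a = False

  (g || r) && (!a && (w || r)) = True
    g || r = True
    !a && (w || r) = True
      !a = True
      w || r = True
  ((w || h) -> !a) && ((!r && w) || !w) = True
    (w || h) -> !a = True
      w || h = False
      !a = True
    (!r && w) || !w = True
      !r && w = False
        !r = False
      !w = True
Both conjuncts True, so the formula holds.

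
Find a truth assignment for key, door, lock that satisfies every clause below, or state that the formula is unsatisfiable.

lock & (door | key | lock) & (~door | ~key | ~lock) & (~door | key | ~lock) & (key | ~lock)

Unit clause (lock) forces lock = True.
In (key | ~lock) only key is left, so key = True.
In (~door | ~key | ~lock) only ~door is left, so door = False.
All clauses satisfied.

key = True, door = False, lock = True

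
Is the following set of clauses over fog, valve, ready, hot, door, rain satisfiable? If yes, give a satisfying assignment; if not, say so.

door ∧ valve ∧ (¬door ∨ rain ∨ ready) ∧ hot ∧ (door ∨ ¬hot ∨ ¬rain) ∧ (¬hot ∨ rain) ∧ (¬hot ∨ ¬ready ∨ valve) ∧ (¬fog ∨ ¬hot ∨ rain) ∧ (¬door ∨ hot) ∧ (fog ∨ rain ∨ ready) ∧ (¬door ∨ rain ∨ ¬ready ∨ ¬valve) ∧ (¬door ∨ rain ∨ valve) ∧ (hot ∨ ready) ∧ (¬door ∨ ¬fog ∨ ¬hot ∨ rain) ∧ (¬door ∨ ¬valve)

No satisfying assignment exists.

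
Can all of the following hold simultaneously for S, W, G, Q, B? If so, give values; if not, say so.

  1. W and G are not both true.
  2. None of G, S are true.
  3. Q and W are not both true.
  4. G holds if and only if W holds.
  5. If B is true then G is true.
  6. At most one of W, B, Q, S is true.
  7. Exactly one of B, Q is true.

S = False; W = False; G = False; Q = True; B = False

  (1) W=F, G=F — not both ✓
  (2) {G, S}: 0 true — none ✓
  (3) Q=T, W=F — not both ✓
  (4) G=F, W=F — same ✓
  (5) B=F ⇒ G: vacuous ✓
  (6) {W, B, Q, S}: 1 true — at most one ✓
  (7) {B, Q}: 1 true — exactly one ✓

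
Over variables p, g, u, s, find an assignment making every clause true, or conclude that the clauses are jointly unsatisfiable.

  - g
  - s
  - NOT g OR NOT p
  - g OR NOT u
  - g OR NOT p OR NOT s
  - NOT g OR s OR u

p=F, g=T, u=F, s=T

Unit clause (g) forces g = True.
Unit clause (s) forces s = True.
In (NOT g OR NOT p) only NOT p is left, so p = False.
Set u = False.
Check each clause:
  (g): g holds.
  (s): s holds.
  (NOT g OR NOT p): NOT p holds.
  (g OR NOT u): g holds.
  (g OR NOT p OR NOT s): g holds.
  (NOT g OR s OR u): s holds.
All clauses satisfied.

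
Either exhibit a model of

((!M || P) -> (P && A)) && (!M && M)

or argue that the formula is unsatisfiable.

Unsatisfiable

Case M = True: the conjunct !M is False.
Case M = False: the conjunct M is False.
Both cases fail — unsatisfiable.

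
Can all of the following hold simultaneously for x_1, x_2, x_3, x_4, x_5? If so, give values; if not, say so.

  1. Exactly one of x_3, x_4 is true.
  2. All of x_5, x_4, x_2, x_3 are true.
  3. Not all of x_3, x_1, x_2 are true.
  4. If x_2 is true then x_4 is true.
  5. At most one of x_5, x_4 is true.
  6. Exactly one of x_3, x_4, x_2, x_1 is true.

Case x_5 = True:
  (2) forces x_4 = True.
  Constraint (5) is violated (x_5=T, x_4=T) — contradiction.
Case x_5 = False:
  Constraint (2) is violated (x_5=F) — contradiction.
Both cases fail — unsatisfiable.

No satisfying assignment exists.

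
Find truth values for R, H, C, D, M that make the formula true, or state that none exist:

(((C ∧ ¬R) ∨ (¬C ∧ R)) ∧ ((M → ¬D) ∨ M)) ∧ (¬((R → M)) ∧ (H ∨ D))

R = True; H = True; C = False; D = True; M = False

  ((C ∧ ¬R) ∨ (¬C ∧ R)) ∧ ((M → ¬D) ∨ M) = True
    (C ∧ ¬R) ∨ (¬C ∧ R) = True
      C ∧ ¬R = False
        ¬R = False
      ¬C ∧ R = True
        ¬C = True
    (M → ¬D) ∨ M = True
      M → ¬D = True
        ¬D = False
  ¬((R → M)) ∧ (H ∨ D) = True
    ¬((R → M)) = True
      R → M = False
    H ∨ D = True
Both conjuncts True, so the formula holds.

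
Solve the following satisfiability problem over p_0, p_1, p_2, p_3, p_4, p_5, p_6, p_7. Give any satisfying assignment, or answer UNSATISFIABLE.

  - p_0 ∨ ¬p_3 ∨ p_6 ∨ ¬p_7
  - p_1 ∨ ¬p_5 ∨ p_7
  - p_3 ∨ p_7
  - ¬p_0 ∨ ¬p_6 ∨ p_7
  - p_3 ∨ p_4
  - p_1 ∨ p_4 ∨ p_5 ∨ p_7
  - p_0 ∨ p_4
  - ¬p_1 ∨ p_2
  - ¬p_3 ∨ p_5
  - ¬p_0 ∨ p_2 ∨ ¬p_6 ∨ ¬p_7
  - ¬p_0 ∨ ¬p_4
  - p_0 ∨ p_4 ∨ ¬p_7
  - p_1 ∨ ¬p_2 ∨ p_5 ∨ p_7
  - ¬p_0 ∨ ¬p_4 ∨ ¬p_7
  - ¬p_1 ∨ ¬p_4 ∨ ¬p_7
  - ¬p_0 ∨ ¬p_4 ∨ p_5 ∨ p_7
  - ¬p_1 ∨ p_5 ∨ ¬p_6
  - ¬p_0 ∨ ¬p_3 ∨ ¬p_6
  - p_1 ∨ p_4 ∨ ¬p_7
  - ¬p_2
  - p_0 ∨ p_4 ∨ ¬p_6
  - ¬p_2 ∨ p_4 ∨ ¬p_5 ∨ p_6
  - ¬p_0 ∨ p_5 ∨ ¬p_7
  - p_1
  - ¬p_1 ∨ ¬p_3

UNSATISFIABLE

Case p_1 = True:
  (¬p_1 ∨ p_2) forces p_2 = True.
  Clause (¬p_2) is falsified — contradiction.
Case p_1 = False:
  Clause (p_1) is falsified — contradiction.
Both cases fail, so the formula is unsatisfiable.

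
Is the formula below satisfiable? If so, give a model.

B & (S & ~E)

E: False, B: True, S: True

  S & ~E = True
    ~E = True
Both conjuncts True, so the formula holds.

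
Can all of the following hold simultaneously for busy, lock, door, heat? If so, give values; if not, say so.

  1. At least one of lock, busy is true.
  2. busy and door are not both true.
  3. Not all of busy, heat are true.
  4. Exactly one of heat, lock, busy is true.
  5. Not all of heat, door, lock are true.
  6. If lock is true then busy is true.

busy=T, lock=F, door=F, heat=F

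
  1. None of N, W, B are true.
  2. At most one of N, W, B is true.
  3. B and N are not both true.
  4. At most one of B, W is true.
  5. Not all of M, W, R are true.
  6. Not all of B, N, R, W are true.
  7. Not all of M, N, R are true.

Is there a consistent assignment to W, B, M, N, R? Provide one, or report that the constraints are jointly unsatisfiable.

W=F; B=F; M=F; N=F; R=F

  (1) {N, W, B}: 0 true — none ✓
  (2) {N, W, B}: 0 true — at most one ✓
  (3) B=F, N=F — not both ✓
  (4) {B, W}: 0 true — at most one ✓
  (5) {M, W, R}: 0/3 true — not all ✓
  (6) {B, N, R, W}: 0/4 true — not all ✓
  (7) {M, N, R}: 0/3 true — not all ✓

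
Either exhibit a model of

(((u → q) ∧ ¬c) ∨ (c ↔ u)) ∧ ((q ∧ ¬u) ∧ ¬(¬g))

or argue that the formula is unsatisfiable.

u = False; c = False; q = True; g = True

  ((u → q) ∧ ¬c) ∨ (c ↔ u) = True
    (u → q) ∧ ¬c = True
      u → q = True
      ¬c = True
    c ↔ u = True
  (q ∧ ¬u) ∧ ¬(¬g) = True
    q ∧ ¬u = True
      ¬u = True
    ¬(¬g) = True
      ¬g = False
Both conjuncts True, so the formula holds.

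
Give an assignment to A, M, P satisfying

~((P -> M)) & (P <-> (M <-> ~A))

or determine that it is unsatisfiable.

A = True, M = False, P = True

  ~((P -> M)) = True
    P -> M = False
  P <-> (M <-> ~A) = True
    M <-> ~A = True
      ~A = False
Both conjuncts True, so the formula holds.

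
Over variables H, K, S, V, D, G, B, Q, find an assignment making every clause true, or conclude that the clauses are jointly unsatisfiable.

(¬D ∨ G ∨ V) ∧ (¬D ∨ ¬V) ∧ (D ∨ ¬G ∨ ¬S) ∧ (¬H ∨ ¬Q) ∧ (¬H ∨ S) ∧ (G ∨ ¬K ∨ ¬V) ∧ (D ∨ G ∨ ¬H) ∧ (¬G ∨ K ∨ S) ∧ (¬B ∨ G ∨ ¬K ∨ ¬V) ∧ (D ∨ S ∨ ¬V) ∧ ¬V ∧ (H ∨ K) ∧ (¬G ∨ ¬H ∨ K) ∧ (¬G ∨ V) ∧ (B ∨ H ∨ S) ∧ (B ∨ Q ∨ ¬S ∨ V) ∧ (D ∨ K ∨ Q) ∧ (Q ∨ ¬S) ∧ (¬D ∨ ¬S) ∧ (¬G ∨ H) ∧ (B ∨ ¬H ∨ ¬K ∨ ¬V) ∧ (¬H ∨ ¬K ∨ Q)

H = False, K = True, S = True, V = False, D = False, G = False, B = True, Q = True

Unit clause (¬V) forces V = False.
In (¬G ∨ V) only ¬G is left, so G = False.
In (¬D ∨ G ∨ V) only ¬D is left, so D = False.
In (D ∨ G ∨ ¬H) only ¬H is left, so H = False.
In (H ∨ K) only K is left, so K = True.
Set S = True.
  then (Q ∨ ¬S) forces Q = True.
Set B = True.
All clauses satisfied.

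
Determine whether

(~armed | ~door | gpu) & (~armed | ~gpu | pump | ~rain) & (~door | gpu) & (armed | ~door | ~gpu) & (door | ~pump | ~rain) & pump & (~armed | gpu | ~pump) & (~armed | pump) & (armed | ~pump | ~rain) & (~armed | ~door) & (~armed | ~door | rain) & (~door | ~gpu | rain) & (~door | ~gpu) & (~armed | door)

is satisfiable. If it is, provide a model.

Unit clause (pump) forces pump = True.
Set rain = False.
Set gpu = True.
  then (~door | ~gpu | rain) forces door = False.
  then (~armed | door) forces armed = False.
All clauses satisfied.

rain=F, gpu=T, door=F, pump=T, armed=F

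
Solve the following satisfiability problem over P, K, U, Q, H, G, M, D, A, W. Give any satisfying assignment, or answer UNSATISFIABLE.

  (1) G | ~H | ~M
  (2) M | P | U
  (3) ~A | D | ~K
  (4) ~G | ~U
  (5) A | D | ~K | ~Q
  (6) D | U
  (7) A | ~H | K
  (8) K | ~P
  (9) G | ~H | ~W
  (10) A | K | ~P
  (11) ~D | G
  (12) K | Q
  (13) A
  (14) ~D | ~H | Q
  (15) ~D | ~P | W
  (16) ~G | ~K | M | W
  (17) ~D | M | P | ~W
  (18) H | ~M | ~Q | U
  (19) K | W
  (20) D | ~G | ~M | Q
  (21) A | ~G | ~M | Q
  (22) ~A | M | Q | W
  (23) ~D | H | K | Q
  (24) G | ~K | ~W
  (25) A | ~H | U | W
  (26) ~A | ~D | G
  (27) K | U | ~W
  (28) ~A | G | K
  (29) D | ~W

P = False; K = True; U = False; Q = False; H = False; G = True; M = True; D = True; A = True; W = False

Unit clause (A) forces A = True.
Set P = False.
Try K = False:
  (K | Q) forces Q = True.
  (K | W) forces W = True.
  (K | U | ~W) forces U = True.
  (~G | ~U) forces G = False.
  clause (~A | G | K) is falsified — backtrack.
So K = True.
  then (~A | D | ~K) forces D = True.
  then (~D | G) forces G = True.
  then (~G | ~U) forces U = False.
  then (M | P | U) forces M = True.
Set Q = False.
  then (~D | ~H | Q) forces H = False.
Set W = False.
All clauses satisfied.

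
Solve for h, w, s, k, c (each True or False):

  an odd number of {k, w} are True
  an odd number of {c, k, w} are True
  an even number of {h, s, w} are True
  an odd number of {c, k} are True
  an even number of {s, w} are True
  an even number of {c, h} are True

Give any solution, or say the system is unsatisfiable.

h = False; w = False; s = False; k = True; c = False

{k, w}: 1 true → odd ✓
{c, k, w}: 1 true → odd ✓
{h, s, w}: 0 true → even ✓
{c, k}: 1 true → odd ✓
{s, w}: 0 true → even ✓
{c, h}: 0 true → even ✓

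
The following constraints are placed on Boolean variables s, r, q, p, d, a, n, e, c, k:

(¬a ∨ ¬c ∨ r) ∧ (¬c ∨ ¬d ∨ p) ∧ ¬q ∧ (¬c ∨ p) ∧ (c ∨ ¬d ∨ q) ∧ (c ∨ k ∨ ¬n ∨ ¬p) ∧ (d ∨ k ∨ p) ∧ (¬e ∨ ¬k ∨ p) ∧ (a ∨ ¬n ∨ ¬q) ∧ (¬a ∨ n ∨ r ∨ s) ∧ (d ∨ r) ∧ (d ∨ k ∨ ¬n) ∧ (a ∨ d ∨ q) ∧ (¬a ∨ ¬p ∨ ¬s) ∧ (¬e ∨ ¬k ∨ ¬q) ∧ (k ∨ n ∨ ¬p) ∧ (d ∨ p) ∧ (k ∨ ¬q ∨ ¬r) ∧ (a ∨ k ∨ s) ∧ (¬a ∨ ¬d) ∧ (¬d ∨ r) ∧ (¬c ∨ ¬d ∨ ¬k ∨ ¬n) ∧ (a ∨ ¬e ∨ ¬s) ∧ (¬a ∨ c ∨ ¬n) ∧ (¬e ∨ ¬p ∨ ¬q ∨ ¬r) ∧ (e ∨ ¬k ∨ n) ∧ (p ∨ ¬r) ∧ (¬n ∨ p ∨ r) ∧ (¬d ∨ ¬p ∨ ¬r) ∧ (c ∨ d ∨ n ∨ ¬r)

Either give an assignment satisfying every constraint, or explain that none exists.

Unit clause (¬q) forces q = False.
Set s = False.
Try r = False:
  (d ∨ r) forces d = True.
  clause (¬d ∨ r) is falsified — backtrack.
So r = True.
  then (p ∨ ¬r) forces p = True.
  then (¬d ∨ ¬p ∨ ¬r) forces d = False.
  then (a ∨ d ∨ q) forces a = True.
Set n = True.
  then (d ∨ k ∨ ¬n) forces k = True.
  then (¬a ∨ c ∨ ¬n) forces c = True.
Set e = True.
All clauses satisfied.

s = False, r = True, q = False, p = True, d = False, a = True, n = True, e = True, c = True, k = True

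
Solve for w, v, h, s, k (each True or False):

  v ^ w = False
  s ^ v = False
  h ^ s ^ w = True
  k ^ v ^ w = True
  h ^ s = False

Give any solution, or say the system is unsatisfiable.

w=T, v=T, h=T, s=T, k=T

v ^ w = T ^ T = False ✓
s ^ v = T ^ T = False ✓
h ^ s ^ w = T ^ T ^ T = True ✓
k ^ v ^ w = T ^ T ^ T = True ✓
h ^ s = T ^ T = False ✓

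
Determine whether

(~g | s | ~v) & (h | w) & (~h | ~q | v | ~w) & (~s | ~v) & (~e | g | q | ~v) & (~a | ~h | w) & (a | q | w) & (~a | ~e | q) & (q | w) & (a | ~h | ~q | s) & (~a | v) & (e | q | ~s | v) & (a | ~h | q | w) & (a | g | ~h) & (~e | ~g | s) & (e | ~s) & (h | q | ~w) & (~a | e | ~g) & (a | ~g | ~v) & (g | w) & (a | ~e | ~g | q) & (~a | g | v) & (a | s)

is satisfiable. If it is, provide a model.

Set s = False.
  then (a | s) forces a = True.
  then (~a | v) forces v = True.
  then (~g | s | ~v) forces g = False.
  then (g | w) forces w = True.
Set h = True.
Set q = True.
Set e = False.
All clauses satisfied.

s = False, v = True, g = False, h = True, q = True, a = True, e = False, w = True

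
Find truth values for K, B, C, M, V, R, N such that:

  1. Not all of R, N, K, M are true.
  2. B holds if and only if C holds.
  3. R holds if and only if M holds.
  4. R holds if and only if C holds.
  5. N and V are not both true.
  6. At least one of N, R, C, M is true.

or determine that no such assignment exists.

K = True, B = True, C = True, M = True, V = True, R = True, N = False

  (1) {R, N, K, M}: 3/4 true — not all ✓
  (2) B=T, C=T — same ✓
  (3) R=T, M=T — same ✓
  (4) R=T, C=T — same ✓
  (5) N=F, V=T — not both ✓
  (6) {N, R, C, M}: 3 true — at least one ✓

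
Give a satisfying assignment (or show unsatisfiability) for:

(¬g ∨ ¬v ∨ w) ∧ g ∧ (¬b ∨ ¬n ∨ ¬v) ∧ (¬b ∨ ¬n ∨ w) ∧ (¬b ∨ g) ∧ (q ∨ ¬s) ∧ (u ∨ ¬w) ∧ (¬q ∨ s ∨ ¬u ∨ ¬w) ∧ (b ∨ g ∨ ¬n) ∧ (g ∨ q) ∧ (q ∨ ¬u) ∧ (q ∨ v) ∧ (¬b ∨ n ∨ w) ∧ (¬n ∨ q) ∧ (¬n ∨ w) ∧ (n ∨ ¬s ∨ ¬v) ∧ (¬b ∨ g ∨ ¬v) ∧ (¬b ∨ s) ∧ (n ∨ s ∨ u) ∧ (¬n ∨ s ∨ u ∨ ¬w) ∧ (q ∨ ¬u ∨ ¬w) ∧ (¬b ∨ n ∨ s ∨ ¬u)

u: True, b: False, n: False, w: False, g: True, v: False, s: False, q: True

Unit clause (g) forces g = True.
Set u = True.
  then (q ∨ ¬u) forces q = True.
Set b = False.
Set n = False.
Set w = False.
  then (¬g ∨ ¬v ∨ w) forces v = False.
Set s = False.
All clauses satisfied.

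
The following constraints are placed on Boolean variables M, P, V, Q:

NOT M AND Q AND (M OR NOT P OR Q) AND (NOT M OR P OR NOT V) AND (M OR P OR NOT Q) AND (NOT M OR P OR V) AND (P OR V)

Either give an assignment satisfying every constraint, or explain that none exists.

M=F; P=T; V=F; Q=T

Unit clause (NOT M) forces M = False.
Unit clause (Q) forces Q = True.
In (M OR P OR NOT Q) only P is left, so P = True.
Set V = False.
Check each clause:
  (NOT M): NOT M holds.
  (Q): Q holds.
  (M OR NOT P OR Q): Q holds.
  (NOT M OR P OR NOT V): NOT M holds.
  (M OR P OR NOT Q): P holds.
  (NOT M OR P OR V): NOT M holds.
  (P OR V): P holds.
All clauses satisfied.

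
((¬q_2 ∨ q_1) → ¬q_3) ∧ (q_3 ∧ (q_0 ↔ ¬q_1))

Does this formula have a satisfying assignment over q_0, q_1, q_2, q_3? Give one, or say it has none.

q_0=T, q_1=F, q_2=T, q_3=T

  (¬q_2 ∨ q_1) → ¬q_3 = True
    ¬q_2 ∨ q_1 = False
      ¬q_2 = False
    ¬q_3 = False
  q_3 ∧ (q_0 ↔ ¬q_1) = True
    q_0 ↔ ¬q_1 = True
      ¬q_1 = True
Both conjuncts True, so the formula holds.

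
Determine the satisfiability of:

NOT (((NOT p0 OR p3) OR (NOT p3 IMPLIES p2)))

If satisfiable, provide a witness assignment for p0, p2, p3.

p0=T; p2=F; p3=F

  NOT (((NOT p0 OR p3) OR (NOT p3 IMPLIES p2))) = True
    (NOT p0 OR p3) OR (NOT p3 IMPLIES p2) = False
      NOT p0 OR p3 = False
        NOT p0 = False
      NOT p3 IMPLIES p2 = False
        NOT p3 = True
The formula evaluates to True.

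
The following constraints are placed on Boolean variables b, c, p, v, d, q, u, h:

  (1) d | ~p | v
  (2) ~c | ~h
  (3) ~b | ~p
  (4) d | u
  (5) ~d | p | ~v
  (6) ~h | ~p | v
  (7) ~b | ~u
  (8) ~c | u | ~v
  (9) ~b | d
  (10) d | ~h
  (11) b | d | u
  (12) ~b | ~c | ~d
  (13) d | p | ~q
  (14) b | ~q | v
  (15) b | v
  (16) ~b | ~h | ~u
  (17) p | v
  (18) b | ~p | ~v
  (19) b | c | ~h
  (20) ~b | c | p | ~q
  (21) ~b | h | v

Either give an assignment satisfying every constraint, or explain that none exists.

b=F; c=F; p=F; v=T; d=F; q=F; u=T; h=F

Try b = True:
  (~b | ~p) forces p = False.
  (~b | ~u) forces u = False.
  (d | u) forces d = True.
  (~d | p | ~v) forces v = False.
  clause (p | v) is falsified — backtrack.
So b = False.
  then (b | v) forces v = True.
  then (b | ~p | ~v) forces p = False.
  then (~d | p | ~v) forces d = False.
  then (d | ~h) forces h = False.
  then (b | d | u) forces u = True.
  then (d | p | ~q) forces q = False.
Set c = False.
All clauses satisfied.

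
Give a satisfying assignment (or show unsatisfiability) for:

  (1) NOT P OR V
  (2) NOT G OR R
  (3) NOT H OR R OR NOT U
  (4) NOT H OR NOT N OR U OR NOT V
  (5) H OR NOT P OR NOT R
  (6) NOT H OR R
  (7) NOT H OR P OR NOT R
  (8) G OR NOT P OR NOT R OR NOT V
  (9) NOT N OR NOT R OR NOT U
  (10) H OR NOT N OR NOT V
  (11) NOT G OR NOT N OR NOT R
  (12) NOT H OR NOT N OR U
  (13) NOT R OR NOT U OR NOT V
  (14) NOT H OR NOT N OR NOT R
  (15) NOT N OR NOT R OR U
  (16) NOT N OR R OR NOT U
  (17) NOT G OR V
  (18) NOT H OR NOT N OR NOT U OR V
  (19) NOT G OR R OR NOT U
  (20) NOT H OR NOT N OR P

Set R = True.
Set V = True.
  then (NOT R OR NOT U OR NOT V) forces U = False.
  then (NOT N OR NOT R OR U) forces N = False.
Set H = True.
  then (NOT H OR P OR NOT R) forces P = True.
  then (G OR NOT P OR NOT R OR NOT V) forces G = True.
All clauses satisfied.

R=T; V=T; U=F; N=F; H=T; G=T; P=T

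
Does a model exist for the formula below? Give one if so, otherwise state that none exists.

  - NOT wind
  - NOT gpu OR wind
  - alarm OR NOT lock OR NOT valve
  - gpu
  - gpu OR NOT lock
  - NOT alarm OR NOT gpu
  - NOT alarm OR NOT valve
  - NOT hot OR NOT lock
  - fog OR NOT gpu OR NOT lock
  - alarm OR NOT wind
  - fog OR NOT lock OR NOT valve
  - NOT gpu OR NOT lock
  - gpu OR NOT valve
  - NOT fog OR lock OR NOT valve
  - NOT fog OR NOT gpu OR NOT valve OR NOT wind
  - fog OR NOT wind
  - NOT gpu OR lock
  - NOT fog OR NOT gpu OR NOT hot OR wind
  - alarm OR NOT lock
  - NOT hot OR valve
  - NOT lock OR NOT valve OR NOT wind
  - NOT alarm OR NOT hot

Case wind = True:
  Clause (NOT wind) is falsified — contradiction.
Case wind = False:
  (NOT gpu OR wind) forces gpu = False.
  Clause (gpu) is falsified — contradiction.
Both cases fail, so the formula is unsatisfiable.

Unsatisfiable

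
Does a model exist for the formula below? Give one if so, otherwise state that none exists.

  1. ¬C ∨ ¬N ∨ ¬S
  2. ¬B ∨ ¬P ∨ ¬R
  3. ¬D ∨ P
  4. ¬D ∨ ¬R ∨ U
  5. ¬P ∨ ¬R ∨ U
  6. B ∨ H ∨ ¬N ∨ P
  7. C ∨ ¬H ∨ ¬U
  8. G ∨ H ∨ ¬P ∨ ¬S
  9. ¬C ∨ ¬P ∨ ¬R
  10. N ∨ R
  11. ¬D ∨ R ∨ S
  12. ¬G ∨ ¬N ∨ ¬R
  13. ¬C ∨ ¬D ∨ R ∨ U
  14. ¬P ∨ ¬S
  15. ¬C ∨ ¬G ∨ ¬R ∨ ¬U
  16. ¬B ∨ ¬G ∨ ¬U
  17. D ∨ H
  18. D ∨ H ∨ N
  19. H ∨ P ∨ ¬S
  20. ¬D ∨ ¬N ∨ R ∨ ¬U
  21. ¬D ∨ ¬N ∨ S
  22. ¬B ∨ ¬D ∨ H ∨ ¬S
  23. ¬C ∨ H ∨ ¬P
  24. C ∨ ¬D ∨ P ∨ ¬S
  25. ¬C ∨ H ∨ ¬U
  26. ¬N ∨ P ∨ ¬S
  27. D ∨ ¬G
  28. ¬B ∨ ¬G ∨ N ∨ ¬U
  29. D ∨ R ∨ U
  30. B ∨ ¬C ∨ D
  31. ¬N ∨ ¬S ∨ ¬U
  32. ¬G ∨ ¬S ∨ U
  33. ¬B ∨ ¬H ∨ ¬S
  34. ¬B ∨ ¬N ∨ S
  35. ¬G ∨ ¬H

U = False, N = True, G = False, P = False, D = False, H = True, S = False, R = True, C = False, B = False

Set U = False.
Set N = True.
Try G = True:
  (¬G ∨ ¬N ∨ ¬R) forces R = False.
  (D ∨ ¬G) forces D = True.
  (¬D ∨ P) forces P = True.
  (¬D ∨ R ∨ S) forces S = True.
  clause (¬P ∨ ¬S) is falsified — backtrack.
So G = False.
Set P = False.
  then (¬D ∨ P) forces D = False.
  then (D ∨ H) forces H = True.
  then (¬N ∨ P ∨ ¬S) forces S = False.
  then (D ∨ R ∨ U) forces R = True.
  then (¬B ∨ ¬N ∨ S) forces B = False.
  then (B ∨ ¬C ∨ D) forces C = False.
All clauses satisfied.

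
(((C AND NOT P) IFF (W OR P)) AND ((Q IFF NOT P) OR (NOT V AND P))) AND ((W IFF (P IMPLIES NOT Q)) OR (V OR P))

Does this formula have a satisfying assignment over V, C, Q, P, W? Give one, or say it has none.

V=F, C=T, Q=T, P=F, W=T

  ((C AND NOT P) IFF (W OR P)) AND ((Q IFF NOT P) OR (NOT V AND P)) = True
    (C AND NOT P) IFF (W OR P) = True
      C AND NOT P = True
        NOT P = True
      W OR P = True
    (Q IFF NOT P) OR (NOT V AND P) = True
      Q IFF NOT P = True
        NOT P = True
      NOT V AND P = False
        NOT V = True
  (W IFF (P IMPLIES NOT Q)) OR (V OR P) = True
    W IFF (P IMPLIES NOT Q) = True
      P IMPLIES NOT Q = True
        NOT Q = False
    V OR P = False
Both conjuncts True, so the formula holds.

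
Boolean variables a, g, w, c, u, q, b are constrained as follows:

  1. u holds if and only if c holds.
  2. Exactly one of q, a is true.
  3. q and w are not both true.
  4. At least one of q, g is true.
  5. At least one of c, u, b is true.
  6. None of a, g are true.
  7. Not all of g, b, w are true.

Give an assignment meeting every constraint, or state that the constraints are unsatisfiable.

a = False; g = False; w = False; c = True; u = True; q = True; b = False

  (1) u=T, c=T — same ✓
  (2) {q, a}: 1 true — exactly one ✓
  (3) q=T, w=F — not both ✓
  (4) {q, g}: 1 true — at least one ✓
  (5) {c, u, b}: 2 true — at least one ✓
  (6) {a, g}: 0 true — none ✓
  (7) {g, b, w}: 0/3 true — not all ✓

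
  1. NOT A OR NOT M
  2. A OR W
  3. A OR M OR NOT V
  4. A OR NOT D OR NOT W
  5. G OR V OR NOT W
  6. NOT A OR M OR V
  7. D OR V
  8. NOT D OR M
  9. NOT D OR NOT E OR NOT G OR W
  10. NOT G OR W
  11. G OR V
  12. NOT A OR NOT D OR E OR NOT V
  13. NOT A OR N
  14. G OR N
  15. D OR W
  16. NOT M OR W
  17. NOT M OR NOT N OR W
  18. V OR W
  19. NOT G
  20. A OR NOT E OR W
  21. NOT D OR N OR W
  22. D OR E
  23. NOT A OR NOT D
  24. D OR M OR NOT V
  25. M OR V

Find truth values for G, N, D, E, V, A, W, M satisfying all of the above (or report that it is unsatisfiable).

G = False, N = True, D = False, E = True, V = True, A = False, W = True, M = True

Unit clause (NOT G) forces G = False.
In (G OR V) only V is left, so V = True.
In (G OR N) only N is left, so N = True.
Try D = True:
  (NOT D OR M) forces M = True.
  (NOT A OR NOT M) forces A = False.
  (A OR W) forces W = True.
  clause (A OR NOT D OR NOT W) is falsified — backtrack.
So D = False.
  then (D OR W) forces W = True.
  then (D OR E) forces E = True.
  then (D OR M OR NOT V) forces M = True.
  then (NOT A OR NOT M) forces A = False.
All clauses satisfied.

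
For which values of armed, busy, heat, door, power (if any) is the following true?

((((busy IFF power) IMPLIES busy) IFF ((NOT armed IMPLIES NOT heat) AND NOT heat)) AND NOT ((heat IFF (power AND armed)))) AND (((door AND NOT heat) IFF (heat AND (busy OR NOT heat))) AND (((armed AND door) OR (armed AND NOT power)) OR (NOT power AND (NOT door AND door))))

armed = True; busy = False; heat = True; door = True; power = False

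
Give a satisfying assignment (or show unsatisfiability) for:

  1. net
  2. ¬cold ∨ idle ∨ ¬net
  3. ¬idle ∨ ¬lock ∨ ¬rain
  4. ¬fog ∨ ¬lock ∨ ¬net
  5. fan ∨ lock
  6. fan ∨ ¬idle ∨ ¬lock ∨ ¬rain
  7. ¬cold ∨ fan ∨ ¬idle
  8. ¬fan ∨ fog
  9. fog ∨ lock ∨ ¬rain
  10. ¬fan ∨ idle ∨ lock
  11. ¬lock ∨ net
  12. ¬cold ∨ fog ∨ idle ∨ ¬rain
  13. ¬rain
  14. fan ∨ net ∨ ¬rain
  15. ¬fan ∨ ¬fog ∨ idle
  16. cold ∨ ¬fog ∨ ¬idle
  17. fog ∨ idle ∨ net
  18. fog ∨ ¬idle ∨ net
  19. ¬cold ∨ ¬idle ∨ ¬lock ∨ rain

Unit clause (net) forces net = True.
Unit clause (¬rain) forces rain = False.
Set fan = True.
  then (¬fan ∨ fog) forces fog = True.
  then (¬fan ∨ ¬fog ∨ idle) forces idle = True.
  then (cold ∨ ¬fog ∨ ¬idle) forces cold = True.
  then (¬cold ∨ ¬idle ∨ ¬lock ∨ rain) forces lock = False.
All clauses satisfied.

fan: True; cold: True; idle: True; rain: False; lock: False; net: True; fog: True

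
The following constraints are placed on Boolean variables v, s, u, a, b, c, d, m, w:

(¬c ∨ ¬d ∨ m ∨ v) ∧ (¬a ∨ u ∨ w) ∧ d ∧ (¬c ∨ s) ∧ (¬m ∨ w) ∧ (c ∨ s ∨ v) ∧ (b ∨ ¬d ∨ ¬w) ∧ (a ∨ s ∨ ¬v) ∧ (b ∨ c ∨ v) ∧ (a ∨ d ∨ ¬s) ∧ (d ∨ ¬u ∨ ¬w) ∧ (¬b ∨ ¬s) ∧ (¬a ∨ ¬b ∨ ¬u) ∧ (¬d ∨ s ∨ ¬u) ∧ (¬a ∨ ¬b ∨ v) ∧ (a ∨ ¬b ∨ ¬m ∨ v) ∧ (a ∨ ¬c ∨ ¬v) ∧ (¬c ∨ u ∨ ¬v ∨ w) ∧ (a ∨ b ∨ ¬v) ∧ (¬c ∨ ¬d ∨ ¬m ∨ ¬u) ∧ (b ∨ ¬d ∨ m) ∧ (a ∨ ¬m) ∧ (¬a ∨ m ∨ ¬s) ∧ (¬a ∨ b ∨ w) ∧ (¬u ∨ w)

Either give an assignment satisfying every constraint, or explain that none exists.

Unit clause (d) forces d = True.
Set v = True.
Try s = True:
  (¬b ∨ ¬s) forces b = False.
  (b ∨ ¬d ∨ ¬w) forces w = False.
  (¬m ∨ w) forces m = False.
  clause (b ∨ ¬d ∨ m) is falsified — backtrack.
So s = False.
  then (¬c ∨ s) forces c = False.
  then (a ∨ s ∨ ¬v) forces a = True.
  then (¬d ∨ s ∨ ¬u) forces u = False.
  then (¬a ∨ u ∨ w) forces w = True.
  then (b ∨ ¬d ∨ ¬w) forces b = True.
Set m = True.
All clauses satisfied.

v=T, s=F, u=F, a=T, b=T, c=F, d=T, m=T, w=T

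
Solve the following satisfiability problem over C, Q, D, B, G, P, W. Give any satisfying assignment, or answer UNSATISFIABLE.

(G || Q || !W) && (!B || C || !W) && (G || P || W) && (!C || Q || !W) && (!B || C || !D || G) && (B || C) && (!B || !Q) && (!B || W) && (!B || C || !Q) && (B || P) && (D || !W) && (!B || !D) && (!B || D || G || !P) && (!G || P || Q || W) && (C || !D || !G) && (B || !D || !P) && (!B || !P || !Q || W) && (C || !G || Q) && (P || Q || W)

Set C = True.
Set Q = False.
  then (!C || Q || !W) forces W = False.
  then (!B || W) forces B = False.
  then (B || P) forces P = True.
  then (B || !D || !P) forces D = False.
Set G = False.
All clauses satisfied.

C = True; Q = False; D = False; B = False; G = False; P = True; W = False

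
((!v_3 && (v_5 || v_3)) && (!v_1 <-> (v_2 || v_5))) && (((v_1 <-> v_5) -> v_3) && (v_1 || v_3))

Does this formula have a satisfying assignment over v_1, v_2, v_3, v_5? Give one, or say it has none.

UNSATISFIABLE

Case v_3 = True: the conjunct !v_3 is False.
Case v_3 = False: the formula simplifies to (v_5 && (!v_1 <-> (v_2 || v_5))) && (!((v_1 <-> v_5)) && v_1).
  v_5 = True: simplifies to !v_1 && (!v_1 && v_1).
    v_1 = True: the conjunct !v_1 is False.
    v_1 = False: the conjunct v_1 is False.
  v_5 = False: the conjunct v_5 is False.
Both cases fail — unsatisfiable.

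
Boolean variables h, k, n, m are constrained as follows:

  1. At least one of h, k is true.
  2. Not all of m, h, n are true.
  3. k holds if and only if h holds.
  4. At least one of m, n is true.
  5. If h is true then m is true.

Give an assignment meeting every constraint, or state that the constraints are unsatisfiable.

h=T, k=T, n=F, m=T

  (1) {h, k}: 2 true — at least one ✓
  (2) {m, h, n}: 2/3 true — not all ✓
  (3) k=T, h=T — same ✓
  (4) {m, n}: 1 true — at least one ✓
  (5) h=T ⇒ m: T ✓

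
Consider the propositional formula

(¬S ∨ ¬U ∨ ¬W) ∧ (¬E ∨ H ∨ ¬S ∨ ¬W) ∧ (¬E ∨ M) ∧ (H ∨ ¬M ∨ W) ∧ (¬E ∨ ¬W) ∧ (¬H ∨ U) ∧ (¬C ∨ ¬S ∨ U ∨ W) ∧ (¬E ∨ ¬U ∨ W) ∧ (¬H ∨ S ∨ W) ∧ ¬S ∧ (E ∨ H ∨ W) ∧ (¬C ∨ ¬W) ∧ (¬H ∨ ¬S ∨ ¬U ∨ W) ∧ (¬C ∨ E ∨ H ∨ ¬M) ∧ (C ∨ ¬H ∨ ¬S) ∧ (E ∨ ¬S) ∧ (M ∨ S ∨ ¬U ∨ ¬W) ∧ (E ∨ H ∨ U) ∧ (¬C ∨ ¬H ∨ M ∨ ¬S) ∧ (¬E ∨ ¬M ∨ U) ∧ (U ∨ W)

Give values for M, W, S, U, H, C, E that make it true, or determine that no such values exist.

Unit clause (¬S) forces S = False.
Set M = True.
Try W = False:
  (H ∨ ¬M ∨ W) forces H = True.
  clause (¬H ∨ S ∨ W) is falsified — backtrack.
So W = True.
  then (¬E ∨ ¬W) forces E = False.
  then (¬C ∨ ¬W) forces C = False.
Set U = True.
Set H = False.
All clauses satisfied.

M: True, W: True, S: False, U: True, H: False, C: False, E: False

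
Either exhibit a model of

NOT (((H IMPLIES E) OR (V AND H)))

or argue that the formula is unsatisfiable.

H: True, V: False, E: False

  NOT (((H IMPLIES E) OR (V AND H))) = True
    (H IMPLIES E) OR (V AND H) = False
      H IMPLIES E = False
      V AND H = False
The formula evaluates to True.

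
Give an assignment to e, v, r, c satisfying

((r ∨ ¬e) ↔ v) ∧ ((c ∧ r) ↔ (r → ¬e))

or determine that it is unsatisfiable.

e = False; v = True; r = True; c = True

  (r ∨ ¬e) ↔ v = True
    r ∨ ¬e = True
      ¬e = True
  (c ∧ r) ↔ (r → ¬e) = True
    c ∧ r = True
    r → ¬e = True
      ¬e = True
Both conjuncts True, so the formula holds.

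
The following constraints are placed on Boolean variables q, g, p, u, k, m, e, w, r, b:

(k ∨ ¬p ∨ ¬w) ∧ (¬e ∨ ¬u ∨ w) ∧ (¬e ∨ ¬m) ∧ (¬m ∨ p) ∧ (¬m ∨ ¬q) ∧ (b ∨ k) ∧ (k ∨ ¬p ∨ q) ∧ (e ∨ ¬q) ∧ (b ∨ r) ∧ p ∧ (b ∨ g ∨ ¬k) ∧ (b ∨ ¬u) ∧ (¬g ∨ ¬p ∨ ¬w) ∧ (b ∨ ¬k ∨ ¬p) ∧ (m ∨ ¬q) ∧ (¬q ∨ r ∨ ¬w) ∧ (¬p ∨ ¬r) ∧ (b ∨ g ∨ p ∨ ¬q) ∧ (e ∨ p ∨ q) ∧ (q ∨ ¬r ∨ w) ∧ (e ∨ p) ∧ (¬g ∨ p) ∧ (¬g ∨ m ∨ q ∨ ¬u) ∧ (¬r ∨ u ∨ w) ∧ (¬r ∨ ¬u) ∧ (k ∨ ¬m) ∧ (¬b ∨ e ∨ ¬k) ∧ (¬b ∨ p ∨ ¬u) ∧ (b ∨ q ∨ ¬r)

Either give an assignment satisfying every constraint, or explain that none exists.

q=F, g=T, p=T, u=F, k=T, m=F, e=T, w=F, r=F, b=T

Unit clause (p) forces p = True.
In (¬p ∨ ¬r) only ¬r is left, so r = False.
In (b ∨ r) only b is left, so b = True.
Try q = True:
  (¬m ∨ ¬q) forces m = False.
  clause (m ∨ ¬q) is falsified — backtrack.
So q = False.
  then (k ∨ ¬p ∨ q) forces k = True.
  then (¬b ∨ e ∨ ¬k) forces e = True.
  then (¬e ∨ ¬m) forces m = False.
Set g = True.
  then (¬g ∨ ¬p ∨ ¬w) forces w = False.
  then (¬g ∨ m ∨ q ∨ ¬u) forces u = False.
All clauses satisfied.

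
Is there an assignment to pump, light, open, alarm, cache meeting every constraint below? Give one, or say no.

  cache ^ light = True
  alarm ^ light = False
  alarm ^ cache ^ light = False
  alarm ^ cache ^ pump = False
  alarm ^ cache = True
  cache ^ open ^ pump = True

pump = True, light = True, open = False, alarm = True, cache = False

cache ^ light = F ^ T = True ✓
alarm ^ light = T ^ T = False ✓
alarm ^ cache ^ light = T ^ F ^ T = False ✓
alarm ^ cache ^ pump = T ^ F ^ T = False ✓
alarm ^ cache = T ^ F = True ✓
cache ^ open ^ pump = F ^ F ^ T = True ✓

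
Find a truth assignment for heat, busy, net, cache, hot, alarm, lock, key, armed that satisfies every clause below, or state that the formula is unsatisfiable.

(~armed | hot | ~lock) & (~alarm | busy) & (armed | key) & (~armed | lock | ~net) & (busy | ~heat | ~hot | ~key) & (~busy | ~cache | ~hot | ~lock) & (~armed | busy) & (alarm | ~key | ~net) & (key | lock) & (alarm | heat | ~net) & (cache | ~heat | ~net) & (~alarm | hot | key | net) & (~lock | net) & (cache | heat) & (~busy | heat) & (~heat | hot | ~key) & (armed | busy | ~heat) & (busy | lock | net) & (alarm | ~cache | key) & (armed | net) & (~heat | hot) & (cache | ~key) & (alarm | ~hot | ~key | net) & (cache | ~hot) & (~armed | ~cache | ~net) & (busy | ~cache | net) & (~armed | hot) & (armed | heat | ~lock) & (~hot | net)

Set heat = True.
  then (~heat | hot) forces hot = True.
  then (cache | ~hot) forces cache = True.
  then (~hot | net) forces net = True.
  then (~armed | ~cache | ~net) forces armed = False.
  then (armed | key) forces key = True.
  then (busy | ~heat | ~hot | ~key) forces busy = True.
  then (~busy | ~cache | ~hot | ~lock) forces lock = False.
  then (alarm | ~key | ~net) forces alarm = True.
All clauses satisfied.

heat: True, busy: True, net: True, cache: True, hot: True, alarm: True, lock: False, key: True, armed: False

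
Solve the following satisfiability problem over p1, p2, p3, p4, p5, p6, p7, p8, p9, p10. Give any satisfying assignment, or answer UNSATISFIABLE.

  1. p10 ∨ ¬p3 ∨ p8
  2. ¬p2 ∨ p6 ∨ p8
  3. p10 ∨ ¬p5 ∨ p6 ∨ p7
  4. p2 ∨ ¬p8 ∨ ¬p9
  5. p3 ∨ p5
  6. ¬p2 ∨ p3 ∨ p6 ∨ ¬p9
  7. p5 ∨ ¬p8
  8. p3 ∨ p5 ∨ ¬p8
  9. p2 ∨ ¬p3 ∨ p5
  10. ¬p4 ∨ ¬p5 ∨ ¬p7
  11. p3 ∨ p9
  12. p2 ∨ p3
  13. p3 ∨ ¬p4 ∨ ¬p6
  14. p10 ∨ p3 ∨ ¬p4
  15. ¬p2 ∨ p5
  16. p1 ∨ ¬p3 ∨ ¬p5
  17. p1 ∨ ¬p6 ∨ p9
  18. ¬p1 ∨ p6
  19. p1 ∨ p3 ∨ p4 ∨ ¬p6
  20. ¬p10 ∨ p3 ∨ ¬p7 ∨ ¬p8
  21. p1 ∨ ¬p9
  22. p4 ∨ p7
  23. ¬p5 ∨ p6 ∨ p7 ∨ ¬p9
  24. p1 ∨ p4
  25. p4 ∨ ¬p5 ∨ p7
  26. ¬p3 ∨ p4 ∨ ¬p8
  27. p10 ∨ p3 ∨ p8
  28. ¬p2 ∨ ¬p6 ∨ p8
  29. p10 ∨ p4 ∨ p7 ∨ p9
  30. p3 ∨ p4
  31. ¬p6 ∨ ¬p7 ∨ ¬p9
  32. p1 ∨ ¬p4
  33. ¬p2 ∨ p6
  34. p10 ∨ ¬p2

Set p1 = True.
  then (¬p1 ∨ p6) forces p6 = True.
Set p2 = False.
  then (p2 ∨ p3) forces p3 = True.
  then (p2 ∨ ¬p3 ∨ p5) forces p5 = True.
Set p4 = True.
  then (¬p4 ∨ ¬p5 ∨ ¬p7) forces p7 = False.
Set p8 = False.
  then (p10 ∨ ¬p3 ∨ p8) forces p10 = True.
Set p9 = True.
All clauses satisfied.

p1: True, p2: False, p3: True, p4: True, p5: True, p6: True, p7: False, p8: False, p9: True, p10: True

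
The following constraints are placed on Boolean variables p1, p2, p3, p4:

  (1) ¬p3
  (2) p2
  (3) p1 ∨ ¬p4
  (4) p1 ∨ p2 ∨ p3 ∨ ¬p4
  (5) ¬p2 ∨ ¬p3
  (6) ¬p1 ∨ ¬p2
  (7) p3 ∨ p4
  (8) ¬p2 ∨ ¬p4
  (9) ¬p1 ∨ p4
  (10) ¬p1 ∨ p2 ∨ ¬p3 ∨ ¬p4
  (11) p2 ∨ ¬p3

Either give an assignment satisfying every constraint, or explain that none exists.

Unsatisfiable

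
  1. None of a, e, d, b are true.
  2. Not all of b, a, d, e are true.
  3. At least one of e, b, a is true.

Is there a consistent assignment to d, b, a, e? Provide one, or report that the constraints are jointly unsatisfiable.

Case b = True:
  Constraint (1) is violated (b=T) — contradiction.
Case b = False:
  (1) forces a = False.
  (1) forces e = False.
  Constraint (3) is violated (e=F, b=F, a=F) — contradiction.
Both cases fail — unsatisfiable.

Unsatisfiable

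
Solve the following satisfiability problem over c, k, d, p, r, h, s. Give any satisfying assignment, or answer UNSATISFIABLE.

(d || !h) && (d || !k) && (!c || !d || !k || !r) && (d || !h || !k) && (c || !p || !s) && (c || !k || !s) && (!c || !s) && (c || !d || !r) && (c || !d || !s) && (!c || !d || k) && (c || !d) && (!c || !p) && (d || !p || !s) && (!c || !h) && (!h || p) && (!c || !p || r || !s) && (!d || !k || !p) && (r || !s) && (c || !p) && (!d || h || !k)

Set c = False.
  then (c || !d) forces d = False.
  then (c || !p) forces p = False.
  then (d || !h) forces h = False.
  then (d || !k) forces k = False.
Set r = True.
Set s = True.
All clauses satisfied.

c = False, k = False, d = False, p = False, r = True, h = False, s = True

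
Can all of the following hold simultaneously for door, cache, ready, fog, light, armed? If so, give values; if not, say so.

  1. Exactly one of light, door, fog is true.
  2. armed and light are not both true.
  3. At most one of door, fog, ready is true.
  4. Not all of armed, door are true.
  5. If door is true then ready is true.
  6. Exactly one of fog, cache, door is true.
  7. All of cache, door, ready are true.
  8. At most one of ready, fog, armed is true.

Unsatisfiable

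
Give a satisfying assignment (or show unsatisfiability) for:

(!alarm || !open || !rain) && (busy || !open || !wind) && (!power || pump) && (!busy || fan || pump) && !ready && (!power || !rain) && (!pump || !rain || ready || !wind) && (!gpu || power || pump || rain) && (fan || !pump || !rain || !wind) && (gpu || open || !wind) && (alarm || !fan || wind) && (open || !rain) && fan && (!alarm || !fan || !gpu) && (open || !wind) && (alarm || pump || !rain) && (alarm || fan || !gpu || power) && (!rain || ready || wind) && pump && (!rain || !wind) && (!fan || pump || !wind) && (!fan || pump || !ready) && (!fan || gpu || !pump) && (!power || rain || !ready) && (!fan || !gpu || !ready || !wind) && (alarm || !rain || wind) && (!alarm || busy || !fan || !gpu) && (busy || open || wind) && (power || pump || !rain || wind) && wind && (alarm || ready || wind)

open=T, fan=T, pump=T, gpu=T, busy=T, rain=F, power=F, wind=T, ready=F, alarm=F

Unit clause (!ready) forces ready = False.
Unit clause (fan) forces fan = True.
Unit clause (pump) forces pump = True.
In (!fan || gpu || !pump) only gpu is left, so gpu = True.
Unit clause (wind) forces wind = True.
In (!pump || !rain || ready || !wind) only !rain is left, so rain = False.
In (!alarm || !fan || !gpu) only !alarm is left, so alarm = False.
In (open || !wind) only open is left, so open = True.
In (busy || !open || !wind) only busy is left, so busy = True.
Set power = False.
All clauses satisfied.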